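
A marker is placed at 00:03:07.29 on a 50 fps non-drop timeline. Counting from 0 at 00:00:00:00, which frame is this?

frame 9379

Total seconds to the label: (0 × 3600 + 3 × 60 + 7) = 187.
Frame index = 187 × 50 + 29 = 9379.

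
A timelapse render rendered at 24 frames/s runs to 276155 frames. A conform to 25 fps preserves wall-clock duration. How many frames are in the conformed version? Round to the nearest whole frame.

287661 frames

Frames at target rate = 276155 × (25) / (24) = 6903875/24 ≈ 287661.458.
Nearest whole frame: 287661.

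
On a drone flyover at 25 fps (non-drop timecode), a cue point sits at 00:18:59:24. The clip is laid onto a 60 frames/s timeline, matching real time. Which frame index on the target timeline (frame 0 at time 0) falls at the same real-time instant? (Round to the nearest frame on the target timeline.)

frame 68398

Source frame index: (0×3600 + 18×60 + 59) × 25 + 24 = 28499.
Real time: 28499 / (25) = 28499/25 s.
Target frame: (28499/25) × (60) = 341988/5 ≈ 68397.600 → 68398.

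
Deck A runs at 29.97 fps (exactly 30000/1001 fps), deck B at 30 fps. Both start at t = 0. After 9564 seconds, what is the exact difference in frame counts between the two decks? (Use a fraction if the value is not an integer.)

A emits 30000/1001 × 9564 = 286920000/1001 frames; B emits 30 × 9564 = 286920.
Difference = 286920/1001 frames (≈ 286.6334); B is ahead of A.

286920/1001 frames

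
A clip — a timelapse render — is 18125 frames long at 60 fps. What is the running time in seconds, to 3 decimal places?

302.083 seconds

Running time = 18125 × 1/60 = 3625/12 s ≈ 302.083 s.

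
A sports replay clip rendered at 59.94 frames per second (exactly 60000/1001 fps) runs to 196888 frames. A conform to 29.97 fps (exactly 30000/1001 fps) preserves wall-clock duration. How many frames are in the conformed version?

Target frames = source frames × (target rate / source rate) = 196888 × (30000/1001)/(60000/1001) = 196888 × 1/2 = 98444.

98444 frames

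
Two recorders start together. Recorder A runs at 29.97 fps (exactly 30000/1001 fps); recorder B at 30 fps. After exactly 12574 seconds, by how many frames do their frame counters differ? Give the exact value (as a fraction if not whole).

A emits 30000/1001 × 12574 = 377220000/1001 frames; B emits 30 × 12574 = 377220.
Difference = 377220/1001 frames (≈ 376.8432); B is ahead of A.

377220/1001 frames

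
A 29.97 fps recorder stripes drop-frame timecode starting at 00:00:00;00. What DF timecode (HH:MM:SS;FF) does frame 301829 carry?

Each 10-minute DF block holds 10 × 60 × 30 − 9 × 2 = 17982 frames. 301829 ÷ 17982 → 16 full blocks, remainder 14117.
Within the partial block the first minute is 1800 frames and each further minute 1798, so 7 further minute boundaries passed. Total skipped labels = 18 × 16 + 2 × 7 = 302.
Non-drop label index = 301829 + 302 = 302131; at 30 labels/s that is 02:47:51:01, i.e. DF 02:47:51;01.

02:47:51;01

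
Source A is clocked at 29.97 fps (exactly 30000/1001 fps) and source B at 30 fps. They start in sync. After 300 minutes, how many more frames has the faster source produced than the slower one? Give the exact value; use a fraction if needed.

300 min = 18000 s.
A emits 30000/1001 × 18000 = 540000000/1001 frames; B emits 30 × 18000 = 540000.
Difference = 540000/1001 frames (≈ 539.4605); B is ahead of A.

540000/1001 frames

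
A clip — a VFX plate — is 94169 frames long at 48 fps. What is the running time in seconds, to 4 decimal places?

Running time = 94169 × 1/48 = 94169/48 s ≈ 1961.8542 s.

1961.8542 seconds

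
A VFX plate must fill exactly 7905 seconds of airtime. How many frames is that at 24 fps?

189720 frames

Frames = 7905 × 24 = 189720.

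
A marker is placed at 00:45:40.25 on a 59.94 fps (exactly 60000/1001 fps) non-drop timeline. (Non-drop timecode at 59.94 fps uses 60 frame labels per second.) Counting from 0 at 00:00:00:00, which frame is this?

164425

Total seconds to the label: (0 × 3600 + 45 × 60 + 40) = 2740.
Frame index = 2740 × 60 + 25 = 164425.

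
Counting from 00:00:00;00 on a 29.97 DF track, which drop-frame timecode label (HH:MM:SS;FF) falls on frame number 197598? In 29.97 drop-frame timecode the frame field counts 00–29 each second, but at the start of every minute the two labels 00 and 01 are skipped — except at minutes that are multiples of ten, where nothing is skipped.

01:49:53;06

Each 10-minute DF block holds 10 × 60 × 30 − 9 × 2 = 17982 frames. 197598 ÷ 17982 → 10 full blocks, remainder 17778.
Within the partial block the first minute is 1800 frames and each further minute 1798, so 9 further minute boundaries passed. Total skipped labels = 18 × 10 + 2 × 9 = 198.
Non-drop label index = 197598 + 198 = 197796; at 30 labels/s that is 01:49:53:06, i.e. DF 01:49:53;06.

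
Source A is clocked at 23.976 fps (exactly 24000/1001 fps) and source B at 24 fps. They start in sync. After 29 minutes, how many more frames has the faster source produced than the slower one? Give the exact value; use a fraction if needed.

29 min = 1740 s.
A emits 24000/1001 × 1740 = 41760000/1001 frames; B emits 24 × 1740 = 41760.
Difference = 41760/1001 frames (≈ 41.7183); B is ahead of A.

41760/1001 frames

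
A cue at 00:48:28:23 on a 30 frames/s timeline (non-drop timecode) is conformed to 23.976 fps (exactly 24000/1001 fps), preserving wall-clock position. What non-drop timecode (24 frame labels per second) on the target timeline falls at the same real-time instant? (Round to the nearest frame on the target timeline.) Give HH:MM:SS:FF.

Source frame index: (0×3600 + 48×60 + 28) × 30 + 23 = 87263.
Real time: 87263 / (30) = 87263/30 s.
Target frame: (87263/30) × (24000/1001) = 6346400/91 ≈ 69740.659 → 69741.
At 24 labels/s: frame 69741 → 00:48:25:21.

00:48:25:21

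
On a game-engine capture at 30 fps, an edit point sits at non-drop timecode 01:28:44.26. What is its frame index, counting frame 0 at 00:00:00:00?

frame 159746

Total seconds to the label: (1 × 3600 + 28 × 60 + 44) = 5324.
Frame index = 5324 × 30 + 26 = 159746.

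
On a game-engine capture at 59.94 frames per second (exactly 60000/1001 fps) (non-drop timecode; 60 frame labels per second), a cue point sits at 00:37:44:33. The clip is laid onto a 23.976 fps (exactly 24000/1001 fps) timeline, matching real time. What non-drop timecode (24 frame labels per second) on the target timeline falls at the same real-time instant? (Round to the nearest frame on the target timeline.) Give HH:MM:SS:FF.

00:37:44:13

Source frame index: (0×3600 + 37×60 + 44) × 60 + 33 = 135873.
Real time: 135873 / (60000/1001) = 45336291/20000 s.
Target frame: (45336291/20000) × (24000/1001) = 271746/5 ≈ 54349.200 → 54349.
At 24 labels/s: frame 54349 → 00:37:44:13.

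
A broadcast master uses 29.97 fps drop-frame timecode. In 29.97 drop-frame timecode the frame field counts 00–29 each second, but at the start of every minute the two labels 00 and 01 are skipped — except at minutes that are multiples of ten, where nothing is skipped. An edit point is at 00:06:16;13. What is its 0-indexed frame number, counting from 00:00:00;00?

Complete 10-minute blocks: 0, each 17982 frames → 0.
Remaining 6 whole minutes in the current block: 1800 + 5 × 1798 = 10790 frames.
Within the current minute: 16 × 30 + 13 − 2 = 491 (labels ;00/;01 skipped at this minute). Total = 0 + 10790 + 491 = 11281.

11281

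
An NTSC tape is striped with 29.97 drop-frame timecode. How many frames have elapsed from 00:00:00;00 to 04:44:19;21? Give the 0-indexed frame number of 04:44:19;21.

511279

As if non-drop at 30 labels/s: (4 × 3600 + 44 × 60 + 19) × 30 + 21 = 511791.
Minute boundaries passed: 284; those not divisible by 10: 284 − 28 = 256; dropped labels = 2 × 256 = 512.
Actual frame index = 511791 − 512 = 511279.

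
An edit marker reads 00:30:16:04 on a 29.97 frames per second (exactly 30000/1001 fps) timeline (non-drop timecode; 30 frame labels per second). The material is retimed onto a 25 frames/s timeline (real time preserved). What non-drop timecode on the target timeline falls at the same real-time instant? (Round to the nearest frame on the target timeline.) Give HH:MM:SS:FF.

Source frame index: (0×3600 + 30×60 + 16) × 30 + 4 = 54484.
Real time: 54484 / (30000/1001) = 13634621/7500 s.
Target frame: (13634621/7500) × (25) = 13634621/300 ≈ 45448.737 → 45449.
At 25 labels/s: frame 45449 → 00:30:17:24.

00:30:17:24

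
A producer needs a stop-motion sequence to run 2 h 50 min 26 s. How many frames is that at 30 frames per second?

306780 frames

2 h 50 min 26 s = 10226 s.
Frames = 10226 × 30 = 306780.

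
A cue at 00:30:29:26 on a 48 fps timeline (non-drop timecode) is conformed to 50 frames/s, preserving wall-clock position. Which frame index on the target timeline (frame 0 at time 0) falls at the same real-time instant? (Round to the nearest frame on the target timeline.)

Source frame index: (0×3600 + 30×60 + 29) × 48 + 26 = 87818.
Real time: 87818 / (48) = 43909/24 s.
Target frame: (43909/24) × (50) = 1097725/12 ≈ 91477.083 → 91477.

frame 91477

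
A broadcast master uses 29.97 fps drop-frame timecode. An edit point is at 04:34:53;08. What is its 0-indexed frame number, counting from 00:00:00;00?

494304

As if non-drop at 30 labels/s: (4 × 3600 + 34 × 60 + 53) × 30 + 8 = 494798.
Minute boundaries passed: 274; those not divisible by 10: 274 − 27 = 247; dropped labels = 2 × 247 = 494.
Actual frame index = 494798 − 494 = 494304.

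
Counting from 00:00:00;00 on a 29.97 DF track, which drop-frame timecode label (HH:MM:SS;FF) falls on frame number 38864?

Ten DF minutes hold 17982 frames, so frame 38864 lies in block 2 (frames 35964–53945) with 2900 frames into that block.
The block's first minute is 1800 frames and the rest 1798 each; 2900 frames reaches minute 1, so 2 × 18 + 1 × 2 = 38 labels have been skipped so far.
Adding those back, label number 38864 + 38 = 38902 at 30 labels/s is 1296 s + 22 f = 0 h 21 min 36 s frame 22, i.e. 00:21:36;22.

00:21:36;22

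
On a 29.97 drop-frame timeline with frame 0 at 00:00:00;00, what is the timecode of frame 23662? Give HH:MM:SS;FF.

Ten DF minutes hold 17982 frames, so frame 23662 lies in block 1 (frames 17982–35963) with 5680 frames into that block.
The block's first minute is 1800 frames and the rest 1798 each; 5680 frames reaches minute 3, so 1 × 18 + 3 × 2 = 24 labels have been skipped so far.
Adding those back, label number 23662 + 24 = 23686 at 30 labels/s is 789 s + 16 f = 0 h 13 min 9 s frame 16, i.e. 00:13:09;16.

00:13:09;16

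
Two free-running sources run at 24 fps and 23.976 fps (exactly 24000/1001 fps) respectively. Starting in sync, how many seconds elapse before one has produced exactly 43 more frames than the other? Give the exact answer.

43043/24 seconds

The gap grows by |24000/1001 − 24| = 24/1001 frames per second.
Time for a 43-frame gap: 43 ÷ (24/1001) = 43043/24 s.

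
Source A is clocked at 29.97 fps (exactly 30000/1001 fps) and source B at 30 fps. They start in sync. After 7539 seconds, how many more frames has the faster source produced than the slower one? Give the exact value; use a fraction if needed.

A emits 30000/1001 × 7539 = 32310000/143 frames; B emits 30 × 7539 = 226170.
Difference = 32310/143 frames (≈ 225.9441); B is ahead of A.

32310/143 frames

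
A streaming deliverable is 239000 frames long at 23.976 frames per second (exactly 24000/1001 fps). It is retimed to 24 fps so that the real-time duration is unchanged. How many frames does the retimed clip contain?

239239 frames

Target frames = source frames × (target rate / source rate) = 239000 × (24)/(24000/1001) = 239000 × 1001/1000 = 239239.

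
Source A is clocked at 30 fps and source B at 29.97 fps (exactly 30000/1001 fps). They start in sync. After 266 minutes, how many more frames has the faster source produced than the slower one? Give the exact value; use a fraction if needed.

68400/143 frames

266 min = 15960 s.
A emits 30 × 15960 = 478800 frames; B emits 30000/1001 × 15960 = 68400000/143.
Difference = 68400/143 frames (≈ 478.3217); B is behind A.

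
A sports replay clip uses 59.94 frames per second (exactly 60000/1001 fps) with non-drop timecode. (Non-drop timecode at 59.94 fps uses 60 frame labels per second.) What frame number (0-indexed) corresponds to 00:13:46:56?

Total seconds to the label: (0 × 3600 + 13 × 60 + 46) = 826.
Frame index = 826 × 60 + 56 = 49616.

49616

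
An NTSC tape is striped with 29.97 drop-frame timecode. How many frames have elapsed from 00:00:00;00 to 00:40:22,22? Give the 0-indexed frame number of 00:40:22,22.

As if non-drop at 30 labels/s: (0 × 3600 + 40 × 60 + 22) × 30 + 22 = 72682.
Minute boundaries passed: 40; those not divisible by 10: 40 − 4 = 36; dropped labels = 2 × 36 = 72.
Actual frame index = 72682 − 72 = 72610.

72610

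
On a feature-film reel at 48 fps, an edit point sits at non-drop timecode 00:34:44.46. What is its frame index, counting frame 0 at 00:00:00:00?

100078

Total seconds to the label: (0 × 3600 + 34 × 60 + 44) = 2084.
Frame index = 2084 × 48 + 46 = 100078.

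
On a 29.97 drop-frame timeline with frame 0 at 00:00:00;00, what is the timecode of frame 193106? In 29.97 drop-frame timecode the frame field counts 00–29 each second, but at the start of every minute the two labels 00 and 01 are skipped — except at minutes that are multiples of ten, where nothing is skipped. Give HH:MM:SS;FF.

01:47:23;10

Ten DF minutes hold 17982 frames, so frame 193106 lies in block 10 (frames 179820–197801) with 13286 frames into that block.
The block's first minute is 1800 frames and the rest 1798 each; 13286 frames reaches minute 7, so 10 × 18 + 7 × 2 = 194 labels have been skipped so far.
Adding those back, label number 193106 + 194 = 193300 at 30 labels/s is 6443 s + 10 f = 1 h 47 min 23 s frame 10, i.e. 01:47:23;10.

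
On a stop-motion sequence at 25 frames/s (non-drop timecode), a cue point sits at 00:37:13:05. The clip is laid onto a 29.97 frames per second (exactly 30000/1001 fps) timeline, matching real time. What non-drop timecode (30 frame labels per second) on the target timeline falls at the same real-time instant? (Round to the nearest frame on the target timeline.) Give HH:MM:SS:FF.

00:37:10:29

Source frame index: (0×3600 + 37×60 + 13) × 25 + 5 = 55830.
Real time: 55830 / (25) = 11166/5 s.
Target frame: (11166/5) × (30000/1001) = 66996000/1001 ≈ 66929.071 → 66929.
At 30 labels/s: frame 66929 → 00:37:10:29.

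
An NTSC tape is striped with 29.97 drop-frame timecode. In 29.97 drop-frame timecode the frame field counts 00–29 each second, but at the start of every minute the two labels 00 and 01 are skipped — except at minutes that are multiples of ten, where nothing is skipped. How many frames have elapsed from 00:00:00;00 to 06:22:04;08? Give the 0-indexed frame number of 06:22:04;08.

687040

Complete 10-minute blocks: 38, each 17982 frames → 683316.
Remaining 2 whole minutes in the current block: 1800 + 1 × 1798 = 3598 frames.
Within the current minute: 4 × 30 + 8 − 2 = 126 (labels ;00/;01 skipped at this minute). Total = 683316 + 3598 + 126 = 687040.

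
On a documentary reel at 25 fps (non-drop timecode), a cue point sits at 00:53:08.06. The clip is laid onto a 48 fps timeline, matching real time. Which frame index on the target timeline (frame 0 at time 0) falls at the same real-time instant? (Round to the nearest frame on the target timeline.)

frame 153036

Source frame index: (0×3600 + 53×60 + 8) × 25 + 6 = 79706.
Real time: 79706 / (25) = 79706/25 s.
Target frame: (79706/25) × (48) = 3825888/25 ≈ 153035.520 → 153036.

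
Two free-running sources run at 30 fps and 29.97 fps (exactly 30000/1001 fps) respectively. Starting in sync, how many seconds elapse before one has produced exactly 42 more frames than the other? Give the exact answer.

The gap grows by |30000/1001 − 30| = 30/1001 frames per second.
Time for a 42-frame gap: 42 ÷ (30/1001) = 1401.4 s.

1401.4 seconds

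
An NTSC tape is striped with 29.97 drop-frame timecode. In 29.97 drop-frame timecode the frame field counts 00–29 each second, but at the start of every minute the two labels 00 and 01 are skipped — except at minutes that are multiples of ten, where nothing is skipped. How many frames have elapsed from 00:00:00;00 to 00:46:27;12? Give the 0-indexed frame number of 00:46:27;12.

Complete 10-minute blocks: 4, each 17982 frames → 71928.
Remaining 6 whole minutes in the current block: 1800 + 5 × 1798 = 10790 frames.
Within the current minute: 27 × 30 + 12 − 2 = 820 (labels ;00/;01 skipped at this minute). Total = 71928 + 10790 + 820 = 83538.

83538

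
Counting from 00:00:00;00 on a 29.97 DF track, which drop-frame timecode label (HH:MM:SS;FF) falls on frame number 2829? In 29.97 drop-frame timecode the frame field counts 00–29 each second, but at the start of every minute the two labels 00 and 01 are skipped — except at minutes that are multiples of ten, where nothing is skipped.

Ten DF minutes hold 17982 frames, so frame 2829 lies in block 0 (frames 0–17981) with 2829 frames into that block.
The block's first minute is 1800 frames and the rest 1798 each; 2829 frames reaches minute 1, so 0 × 18 + 1 × 2 = 2 labels have been skipped so far.
Adding those back, label number 2829 + 2 = 2831 at 30 labels/s is 94 s + 11 f = 0 h 1 min 34 s frame 11, i.e. 00:01:34;11.

00:01:34;11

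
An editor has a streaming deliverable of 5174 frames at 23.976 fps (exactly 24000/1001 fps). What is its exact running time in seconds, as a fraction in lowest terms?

Running time = 5174 ÷ (24000/1001) = 5174 × 1001/24000 = 2589587/12000 s.

2589587/12000 seconds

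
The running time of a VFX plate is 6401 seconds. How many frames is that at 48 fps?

307248 frames

Frames = 6401 × 48 = 307248.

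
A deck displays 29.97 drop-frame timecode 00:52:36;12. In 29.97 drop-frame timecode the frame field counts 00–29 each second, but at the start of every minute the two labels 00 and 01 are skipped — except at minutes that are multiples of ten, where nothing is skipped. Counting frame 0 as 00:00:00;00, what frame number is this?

Complete 10-minute blocks: 5, each 17982 frames → 89910.
Remaining 2 whole minutes in the current block: 1800 + 1 × 1798 = 3598 frames.
Within the current minute: 36 × 30 + 12 − 2 = 1090 (labels ;00/;01 skipped at this minute). Total = 89910 + 3598 + 1090 = 94598.

94598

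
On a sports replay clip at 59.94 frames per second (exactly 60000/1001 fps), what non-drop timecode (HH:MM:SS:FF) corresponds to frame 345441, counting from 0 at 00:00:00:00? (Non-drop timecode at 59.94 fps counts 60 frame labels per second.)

345441 ÷ 60 = 5757 full seconds, remainder 21 frames.
5757 s = 1 h 35 min 57 s.
Timecode: 01:35:57:21.

01:35:57:21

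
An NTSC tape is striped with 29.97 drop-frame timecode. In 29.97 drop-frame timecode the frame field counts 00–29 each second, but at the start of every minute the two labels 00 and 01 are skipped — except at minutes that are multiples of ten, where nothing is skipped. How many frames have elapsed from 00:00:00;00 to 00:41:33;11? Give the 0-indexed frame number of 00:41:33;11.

74727

Complete 10-minute blocks: 4, each 17982 frames → 71928.
Remaining 1 whole minute in the current block: 1800 + 0 × 1798 = 1800 frames.
Within the current minute: 33 × 30 + 11 − 2 = 999 (labels ;00/;01 skipped at this minute). Total = 71928 + 1800 + 999 = 74727.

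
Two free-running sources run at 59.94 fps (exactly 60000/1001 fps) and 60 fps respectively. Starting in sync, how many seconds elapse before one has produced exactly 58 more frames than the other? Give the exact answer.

The gap grows by |60 − 60000/1001| = 60/1001 frames per second.
Time for a 58-frame gap: 58 ÷ (60/1001) = 29029/30 s.

29029/30 seconds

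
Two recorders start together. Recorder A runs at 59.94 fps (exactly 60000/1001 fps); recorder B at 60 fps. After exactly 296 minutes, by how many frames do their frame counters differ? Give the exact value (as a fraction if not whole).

296 min = 17760 s.
A emits 60000/1001 × 17760 = 1065600000/1001 frames; B emits 60 × 17760 = 1065600.
Difference = 1065600/1001 frames (≈ 1064.5355); B is ahead of A.

1065600/1001 frames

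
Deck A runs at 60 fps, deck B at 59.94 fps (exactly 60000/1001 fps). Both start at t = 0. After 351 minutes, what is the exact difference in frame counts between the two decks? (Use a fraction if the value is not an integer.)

97200/77 frames

351 min = 21060 s.
A emits 60 × 21060 = 1263600 frames; B emits 60000/1001 × 21060 = 97200000/77.
Difference = 97200/77 frames (≈ 1262.3377); B is behind A.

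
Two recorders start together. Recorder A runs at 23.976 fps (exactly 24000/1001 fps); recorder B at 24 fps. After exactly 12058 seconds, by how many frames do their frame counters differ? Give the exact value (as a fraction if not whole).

289392/1001 frames

A emits 24000/1001 × 12058 = 289392000/1001 frames; B emits 24 × 12058 = 289392.
Difference = 289392/1001 frames (≈ 289.1029); B is ahead of A.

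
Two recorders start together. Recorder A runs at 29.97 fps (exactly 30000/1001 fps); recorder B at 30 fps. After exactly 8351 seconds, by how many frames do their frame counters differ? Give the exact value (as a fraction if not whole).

A emits 30000/1001 × 8351 = 35790000/143 frames; B emits 30 × 8351 = 250530.
Difference = 35790/143 frames (≈ 250.2797); B is ahead of A.

35790/143 frames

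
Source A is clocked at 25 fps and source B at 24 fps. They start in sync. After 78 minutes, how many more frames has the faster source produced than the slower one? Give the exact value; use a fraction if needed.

4680 frames

78 min = 4680 s.
A emits 25 × 4680 = 117000 frames; B emits 24 × 4680 = 112320.
Difference = 4680 frames; B is behind A.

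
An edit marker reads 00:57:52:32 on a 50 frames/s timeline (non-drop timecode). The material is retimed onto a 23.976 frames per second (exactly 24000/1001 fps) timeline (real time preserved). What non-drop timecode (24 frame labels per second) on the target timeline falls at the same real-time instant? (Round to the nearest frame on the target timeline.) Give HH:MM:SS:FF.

00:57:49:04

Source frame index: (0×3600 + 57×60 + 52) × 50 + 32 = 173632.
Real time: 173632 / (50) = 86816/25 s.
Target frame: (86816/25) × (24000/1001) = 83343360/1001 ≈ 83260.100 → 83260.
At 24 labels/s: frame 83260 → 00:57:49:04.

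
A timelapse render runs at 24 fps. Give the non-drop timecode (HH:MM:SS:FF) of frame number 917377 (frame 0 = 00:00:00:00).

917377 ÷ 24 = 38224 full seconds, remainder 1 frame.
38224 s = 10 h 37 min 4 s.
Timecode: 10:37:04:01.

10:37:04:01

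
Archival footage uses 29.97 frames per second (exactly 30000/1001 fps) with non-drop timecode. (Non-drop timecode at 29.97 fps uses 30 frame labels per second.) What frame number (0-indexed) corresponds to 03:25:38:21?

370161

Total seconds to the label: (3 × 3600 + 25 × 60 + 38) = 12338.
Frame index = 12338 × 30 + 21 = 370161.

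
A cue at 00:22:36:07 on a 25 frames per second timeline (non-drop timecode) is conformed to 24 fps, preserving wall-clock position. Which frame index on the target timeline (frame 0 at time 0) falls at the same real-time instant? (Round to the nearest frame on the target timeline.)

frame 32551

Source frame index: (0×3600 + 22×60 + 36) × 25 + 7 = 33907.
Real time: 33907 / (25) = 33907/25 s.
Target frame: (33907/25) × (24) = 813768/25 ≈ 32550.720 → 32551.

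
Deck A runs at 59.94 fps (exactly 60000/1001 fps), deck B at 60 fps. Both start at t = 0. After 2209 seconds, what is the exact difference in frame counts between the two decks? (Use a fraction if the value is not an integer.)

A emits 60000/1001 × 2209 = 132540000/1001 frames; B emits 60 × 2209 = 132540.
Difference = 132540/1001 frames (≈ 132.4076); B is ahead of A.

132540/1001 frames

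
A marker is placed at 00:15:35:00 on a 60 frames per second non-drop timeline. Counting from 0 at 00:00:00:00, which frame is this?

56100

Total seconds to the label: (0 × 3600 + 15 × 60 + 35) = 935.
Frame index = 935 × 60 + 0 = 56100.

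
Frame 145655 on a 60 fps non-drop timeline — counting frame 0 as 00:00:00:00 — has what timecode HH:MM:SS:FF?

00:40:27:35

145655 ÷ 60 = 2427 full seconds, remainder 35 frames.
2427 s = 0 h 40 min 27 s.
Timecode: 00:40:27:35.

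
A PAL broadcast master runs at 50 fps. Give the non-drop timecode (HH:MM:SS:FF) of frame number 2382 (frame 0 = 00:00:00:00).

00:00:47:32

2382 ÷ 50 = 47 full seconds, remainder 32 frames.
47 s = 0 h 0 min 47 s.
Timecode: 00:00:47:32.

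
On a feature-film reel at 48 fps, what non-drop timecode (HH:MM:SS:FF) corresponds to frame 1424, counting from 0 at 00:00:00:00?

1424 ÷ 48 = 29 full seconds, remainder 32 frames.
29 s = 0 h 0 min 29 s.
Timecode: 00:00:29:32.

00:00:29:32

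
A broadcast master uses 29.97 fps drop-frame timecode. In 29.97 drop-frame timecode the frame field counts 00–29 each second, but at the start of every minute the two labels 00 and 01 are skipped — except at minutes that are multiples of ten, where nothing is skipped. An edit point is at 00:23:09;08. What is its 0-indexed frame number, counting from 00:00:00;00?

Complete 10-minute blocks: 2, each 17982 frames → 35964.
Remaining 3 whole minutes in the current block: 1800 + 2 × 1798 = 5396 frames.
Within the current minute: 9 × 30 + 8 − 2 = 276 (labels ;00/;01 skipped at this minute). Total = 35964 + 5396 + 276 = 41636.

41636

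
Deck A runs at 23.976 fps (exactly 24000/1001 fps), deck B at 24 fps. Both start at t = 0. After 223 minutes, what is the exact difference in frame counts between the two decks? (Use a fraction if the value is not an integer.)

321120/1001 frames

223 min = 13380 s.
A emits 24000/1001 × 13380 = 321120000/1001 frames; B emits 24 × 13380 = 321120.
Difference = 321120/1001 frames (≈ 320.7992); B is ahead of A.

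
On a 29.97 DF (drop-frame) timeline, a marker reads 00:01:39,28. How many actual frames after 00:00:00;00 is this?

2996

As if non-drop at 30 labels/s: (0 × 3600 + 1 × 60 + 39) × 30 + 28 = 2998.
Minute boundaries passed: 1; those not divisible by 10: 1 − 0 = 1; dropped labels = 2 × 1 = 2.
Actual frame index = 2998 − 2 = 2996.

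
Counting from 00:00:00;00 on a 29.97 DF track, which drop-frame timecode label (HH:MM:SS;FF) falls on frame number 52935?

00:29:26;09

Each 10-minute DF block holds 10 × 60 × 30 − 9 × 2 = 17982 frames. 52935 ÷ 17982 → 2 full blocks, remainder 16971.
Within the partial block the first minute is 1800 frames and each further minute 1798, so 9 further minute boundaries passed. Total skipped labels = 18 × 2 + 2 × 9 = 54.
Non-drop label index = 52935 + 54 = 52989; at 30 labels/s that is 00:29:26:09, i.e. DF 00:29:26;09.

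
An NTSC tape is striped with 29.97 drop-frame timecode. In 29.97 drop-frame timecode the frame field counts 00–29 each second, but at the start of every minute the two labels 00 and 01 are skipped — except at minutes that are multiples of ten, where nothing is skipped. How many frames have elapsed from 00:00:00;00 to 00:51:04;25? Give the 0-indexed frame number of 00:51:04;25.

91853

As if non-drop at 30 labels/s: (0 × 3600 + 51 × 60 + 4) × 30 + 25 = 91945.
Minute boundaries passed: 51; those not divisible by 10: 51 − 5 = 46; dropped labels = 2 × 46 = 92.
Actual frame index = 91945 − 92 = 91853.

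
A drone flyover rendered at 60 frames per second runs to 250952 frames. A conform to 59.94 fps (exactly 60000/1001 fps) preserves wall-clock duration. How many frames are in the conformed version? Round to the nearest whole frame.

250701 frames

Frames at target rate = 250952 × (60000/1001) / (60) = 19304000/77 ≈ 250701.299.
Nearest whole frame: 250701.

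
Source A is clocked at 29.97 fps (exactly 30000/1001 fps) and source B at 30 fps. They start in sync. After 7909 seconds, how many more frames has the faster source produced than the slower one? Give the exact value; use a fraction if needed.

21570/91 frames

A emits 30000/1001 × 7909 = 21570000/91 frames; B emits 30 × 7909 = 237270.
Difference = 21570/91 frames (≈ 237.0330); B is ahead of A.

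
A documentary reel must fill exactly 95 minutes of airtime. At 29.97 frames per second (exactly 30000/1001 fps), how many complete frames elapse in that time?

170829 frames

95 min = 5700 s.
Frames = 5700 × 30000/1001 = 171000000/1001 ≈ 170829.1708.
Complete frames: 170829.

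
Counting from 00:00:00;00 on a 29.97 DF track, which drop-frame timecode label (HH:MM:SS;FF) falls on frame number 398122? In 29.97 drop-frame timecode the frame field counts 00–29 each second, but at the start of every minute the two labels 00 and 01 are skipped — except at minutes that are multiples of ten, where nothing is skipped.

Each 10-minute DF block holds 10 × 60 × 30 − 9 × 2 = 17982 frames. 398122 ÷ 17982 → 22 full blocks, remainder 2518.
Within the partial block the first minute is 1800 frames and each further minute 1798, so 1 further minute boundary passed. Total skipped labels = 18 × 22 + 2 × 1 = 398.
Non-drop label index = 398122 + 398 = 398520; at 30 labels/s that is 03:41:24:00, i.e. DF 03:41:24;00.

03:41:24;00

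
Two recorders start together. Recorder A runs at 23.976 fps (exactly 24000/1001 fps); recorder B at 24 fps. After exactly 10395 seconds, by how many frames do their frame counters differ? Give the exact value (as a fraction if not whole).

A emits 24000/1001 × 10395 = 3240000/13 frames; B emits 24 × 10395 = 249480.
Difference = 3240/13 frames (≈ 249.2308); B is ahead of A.

3240/13 frames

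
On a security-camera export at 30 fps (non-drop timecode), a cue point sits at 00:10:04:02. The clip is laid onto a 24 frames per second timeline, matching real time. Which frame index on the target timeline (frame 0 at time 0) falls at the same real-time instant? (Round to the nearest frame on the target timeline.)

frame 14498

Source frame index: (0×3600 + 10×60 + 4) × 30 + 2 = 18122.
Real time: 18122 / (30) = 9061/15 s.
Target frame: (9061/15) × (24) = 72488/5 ≈ 14497.600 → 14498.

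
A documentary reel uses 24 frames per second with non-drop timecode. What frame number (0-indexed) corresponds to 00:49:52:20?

Total seconds to the label: (0 × 3600 + 49 × 60 + 52) = 2992.
Frame index = 2992 × 24 + 20 = 71828.

frame 71828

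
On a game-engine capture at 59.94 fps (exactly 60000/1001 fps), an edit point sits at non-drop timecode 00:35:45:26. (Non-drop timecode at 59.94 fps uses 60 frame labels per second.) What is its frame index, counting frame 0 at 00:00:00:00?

frame 128726

Total seconds to the label: (0 × 3600 + 35 × 60 + 45) = 2145.
Frame index = 2145 × 60 + 26 = 128726.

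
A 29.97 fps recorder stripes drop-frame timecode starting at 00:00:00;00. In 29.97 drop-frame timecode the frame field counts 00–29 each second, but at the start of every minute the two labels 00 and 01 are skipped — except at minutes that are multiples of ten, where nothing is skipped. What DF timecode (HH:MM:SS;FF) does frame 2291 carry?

Ten DF minutes hold 17982 frames, so frame 2291 lies in block 0 (frames 0–17981) with 2291 frames into that block.
The block's first minute is 1800 frames and the rest 1798 each; 2291 frames reaches minute 1, so 0 × 18 + 1 × 2 = 2 labels have been skipped so far.
Adding those back, label number 2291 + 2 = 2293 at 30 labels/s is 76 s + 13 f = 0 h 1 min 16 s frame 13, i.e. 00:01:16;13.

00:01:16;13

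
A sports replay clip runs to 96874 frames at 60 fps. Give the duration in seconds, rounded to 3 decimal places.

Running time = 96874 × 1/60 = 48437/30 s ≈ 1614.567 s.

1614.567 seconds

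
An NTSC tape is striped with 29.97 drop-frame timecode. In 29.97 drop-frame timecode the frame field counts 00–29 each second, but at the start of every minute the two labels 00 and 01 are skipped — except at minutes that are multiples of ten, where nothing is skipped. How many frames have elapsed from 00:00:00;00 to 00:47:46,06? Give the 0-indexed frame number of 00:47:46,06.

As if non-drop at 30 labels/s: (0 × 3600 + 47 × 60 + 46) × 30 + 6 = 85986.
Minute boundaries passed: 47; those not divisible by 10: 47 − 4 = 43; dropped labels = 2 × 43 = 86.
Actual frame index = 85986 − 86 = 85900.

85900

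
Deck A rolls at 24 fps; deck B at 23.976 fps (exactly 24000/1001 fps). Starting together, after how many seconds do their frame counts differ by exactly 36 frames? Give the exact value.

1501.5 seconds

The gap grows by |24000/1001 − 24| = 24/1001 frames per second.
Time for a 36-frame gap: 36 ÷ (24/1001) = 1501.5 s.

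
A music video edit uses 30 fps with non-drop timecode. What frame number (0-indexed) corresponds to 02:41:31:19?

Total seconds to the label: (2 × 3600 + 41 × 60 + 31) = 9691.
Frame index = 9691 × 30 + 19 = 290749.

frame 290749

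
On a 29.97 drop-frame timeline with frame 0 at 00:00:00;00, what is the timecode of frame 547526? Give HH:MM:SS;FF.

Ten DF minutes hold 17982 frames, so frame 547526 lies in block 30 (frames 539460–557441) with 8066 frames into that block.
The block's first minute is 1800 frames and the rest 1798 each; 8066 frames reaches minute 4, so 30 × 18 + 4 × 2 = 548 labels have been skipped so far.
Adding those back, label number 547526 + 548 = 548074 at 30 labels/s is 18269 s + 4 f = 5 h 4 min 29 s frame 4, i.e. 05:04:29;04.

05:04:29;04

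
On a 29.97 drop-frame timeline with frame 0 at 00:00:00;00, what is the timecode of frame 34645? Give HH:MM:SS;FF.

00:19:16;01

Ten DF minutes hold 17982 frames, so frame 34645 lies in block 1 (frames 17982–35963) with 16663 frames into that block.
The block's first minute is 1800 frames and the rest 1798 each; 16663 frames reaches minute 9, so 1 × 18 + 9 × 2 = 36 labels have been skipped so far.
Adding those back, label number 34645 + 36 = 34681 at 30 labels/s is 1156 s + 1 f = 0 h 19 min 16 s frame 1, i.e. 00:19:16;01.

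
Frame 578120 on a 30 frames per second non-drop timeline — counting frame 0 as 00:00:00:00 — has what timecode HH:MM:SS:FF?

05:21:10:20

578120 ÷ 30 = 19270 full seconds, remainder 20 frames.
19270 s = 5 h 21 min 10 s.
Timecode: 05:21:10:20.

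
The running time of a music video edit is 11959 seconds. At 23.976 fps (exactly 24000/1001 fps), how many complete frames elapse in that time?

286729 frames

Frames = 11959 × 24000/1001 = 287016000/1001 ≈ 286729.2707.
Complete frames: 286729.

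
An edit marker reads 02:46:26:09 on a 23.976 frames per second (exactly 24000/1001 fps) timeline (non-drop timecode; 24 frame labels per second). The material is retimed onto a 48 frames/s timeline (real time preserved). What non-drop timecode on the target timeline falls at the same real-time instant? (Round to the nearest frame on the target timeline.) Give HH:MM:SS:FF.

02:46:36:17

Source frame index: (2×3600 + 46×60 + 26) × 24 + 9 = 239673.
Real time: 239673 / (24000/1001) = 79970891/8000 s.
Target frame: (79970891/8000) × (48) = 239912673/500 ≈ 479825.346 → 479825.
At 48 labels/s: frame 479825 → 02:46:36:17.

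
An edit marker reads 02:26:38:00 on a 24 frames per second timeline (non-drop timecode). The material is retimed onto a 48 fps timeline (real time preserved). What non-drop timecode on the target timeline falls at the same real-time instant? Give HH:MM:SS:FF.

02:26:38:00

Source frame index: (2×3600 + 26×60 + 38) × 24 + 0 = 211152.
Real time: 211152 / (24) = 8798 s.
Target frame: (8798) × (48) = 422304.
At 48 labels/s: frame 422304 → 02:26:38:00.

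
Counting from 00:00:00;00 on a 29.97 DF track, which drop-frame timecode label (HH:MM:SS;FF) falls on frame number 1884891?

17:28:12;19

Each 10-minute DF block holds 10 × 60 × 30 − 9 × 2 = 17982 frames. 1884891 ÷ 17982 → 104 full blocks, remainder 14763.
Within the partial block the first minute is 1800 frames and each further minute 1798, so 8 further minute boundaries passed. Total skipped labels = 18 × 104 + 2 × 8 = 1888.
Non-drop label index = 1884891 + 1888 = 1886779; at 30 labels/s that is 17:28:12:19, i.e. DF 17:28:12;19.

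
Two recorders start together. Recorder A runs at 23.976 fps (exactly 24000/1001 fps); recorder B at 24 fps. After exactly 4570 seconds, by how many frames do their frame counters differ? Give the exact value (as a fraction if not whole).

A emits 24000/1001 × 4570 = 109680000/1001 frames; B emits 24 × 4570 = 109680.
Difference = 109680/1001 frames (≈ 109.5704); B is ahead of A.

109680/1001 frames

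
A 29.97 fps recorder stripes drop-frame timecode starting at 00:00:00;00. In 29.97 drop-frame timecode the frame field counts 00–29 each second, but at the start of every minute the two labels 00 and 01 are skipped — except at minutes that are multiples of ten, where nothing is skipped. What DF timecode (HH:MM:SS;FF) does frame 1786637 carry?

16:33:34;05

Each 10-minute DF block holds 10 × 60 × 30 − 9 × 2 = 17982 frames. 1786637 ÷ 17982 → 99 full blocks, remainder 6419.
Within the partial block the first minute is 1800 frames and each further minute 1798, so 3 further minute boundaries passed. Total skipped labels = 18 × 99 + 2 × 3 = 1788.
Non-drop label index = 1786637 + 1788 = 1788425; at 30 labels/s that is 16:33:34:05, i.e. DF 16:33:34;05.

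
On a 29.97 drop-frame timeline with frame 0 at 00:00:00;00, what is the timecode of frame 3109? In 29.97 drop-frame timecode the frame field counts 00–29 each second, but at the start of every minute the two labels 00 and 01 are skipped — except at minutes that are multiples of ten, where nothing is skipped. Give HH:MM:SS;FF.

00:01:43;21

Each 10-minute DF block holds 10 × 60 × 30 − 9 × 2 = 17982 frames. 3109 ÷ 17982 → 0 full blocks, remainder 3109.
Within the partial block the first minute is 1800 frames and each further minute 1798, so 1 further minute boundary passed. Total skipped labels = 18 × 0 + 2 × 1 = 2.
Non-drop label index = 3109 + 2 = 3111; at 30 labels/s that is 00:01:43:21, i.e. DF 00:01:43;21.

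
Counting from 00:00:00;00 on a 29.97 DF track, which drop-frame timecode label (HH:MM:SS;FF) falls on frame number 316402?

Each 10-minute DF block holds 10 × 60 × 30 − 9 × 2 = 17982 frames. 316402 ÷ 17982 → 17 full blocks, remainder 10708.
Within the partial block the first minute is 1800 frames and each further minute 1798, so 5 further minute boundaries passed. Total skipped labels = 18 × 17 + 2 × 5 = 316.
Non-drop label index = 316402 + 316 = 316718; at 30 labels/s that is 02:55:57:08, i.e. DF 02:55:57;08.

02:55:57;08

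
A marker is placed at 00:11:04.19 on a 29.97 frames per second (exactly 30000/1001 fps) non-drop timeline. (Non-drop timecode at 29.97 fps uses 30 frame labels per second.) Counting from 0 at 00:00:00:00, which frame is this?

19939

Total seconds to the label: (0 × 3600 + 11 × 60 + 4) = 664.
Frame index = 664 × 30 + 19 = 19939.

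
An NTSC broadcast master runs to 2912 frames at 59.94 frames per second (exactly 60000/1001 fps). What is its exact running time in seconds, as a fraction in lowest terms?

Running time = 2912 ÷ (60000/1001) = 2912 × 1001/60000 = 91091/1875 s.

91091/1875 seconds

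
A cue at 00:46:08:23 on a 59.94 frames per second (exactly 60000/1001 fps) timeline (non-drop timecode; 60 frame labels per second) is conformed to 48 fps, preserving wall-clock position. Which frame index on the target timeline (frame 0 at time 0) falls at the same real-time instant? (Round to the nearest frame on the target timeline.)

frame 133015

Source frame index: (0×3600 + 46×60 + 8) × 60 + 23 = 166103.
Real time: 166103 / (60000/1001) = 166269103/60000 s.
Target frame: (166269103/60000) × (48) = 166269103/1250 ≈ 133015.282 → 133015.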